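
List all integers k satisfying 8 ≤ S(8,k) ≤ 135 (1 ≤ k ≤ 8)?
S(8,1)=1; S(8,2)=127; S(8,3)=966; S(8,4)=1,701; S(8,5)=1,050; S(8,6)=266; S(8,7)=28; S(8,8)=1. So valid k = 2, 7.

Answer: 2, 7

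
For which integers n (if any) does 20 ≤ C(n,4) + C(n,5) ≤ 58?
6, 7
C(5,4)+C(5,5)=6; C(6,4)+C(6,5)=21; C(7,4)+C(7,5)=56; C(8,4)+C(8,5)=126. So valid n = 6, 7.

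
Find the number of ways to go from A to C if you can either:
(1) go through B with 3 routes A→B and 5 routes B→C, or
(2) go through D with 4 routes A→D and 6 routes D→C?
39

Route via B: 3×5=15. Route via D: 4×6=24. Total: 39.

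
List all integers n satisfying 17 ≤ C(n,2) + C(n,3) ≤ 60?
5, 6, 7

Solution: C(4,2)+C(4,3)=10; C(5,2)+C(5,3)=20; C(6,2)+C(6,3)=35; C(7,2)+C(7,3)=56; C(8,2)+C(8,3)=84. So valid n = 5, 6, 7.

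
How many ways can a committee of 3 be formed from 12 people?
220
C(12,3) = 12! / (3! × (12-3)!)
         = 12! / (3! × 9!)
         = 220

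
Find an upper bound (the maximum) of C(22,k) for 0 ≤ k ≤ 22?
Maximum at k = 11: C(22,11) = 705,432.

Answer: 705,432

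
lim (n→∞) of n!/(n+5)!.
0

Solution: n!/(n+5)! = 1/[(n+1)(n+2)···(n+5)] → 0 as n → ∞.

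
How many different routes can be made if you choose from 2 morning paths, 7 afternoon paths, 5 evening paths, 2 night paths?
140

By the multiplication principle: 2 × 7 × 5 × 2 = 140.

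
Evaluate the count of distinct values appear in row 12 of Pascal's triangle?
7

Reasoning: Row 12 has entries C(12,0)..C(12,12); by symmetry C(12,k)=C(12,12-k), giving 7 distinct values.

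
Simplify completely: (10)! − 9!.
3,265,920

Solution: (10)! − 9! = (10)·9! − 9! = (10−1)·9! = 9·9! = 3,265,920.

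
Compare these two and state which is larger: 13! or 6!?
13!

Explanation: 13!=6,227,020,800, 6!=720. 13! > 6!.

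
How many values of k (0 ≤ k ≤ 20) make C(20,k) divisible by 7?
Checking C(20,k) mod 7 for k = 0..20: none are divisible by 7. Count = 0.

Answer: 0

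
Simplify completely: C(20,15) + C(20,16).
20,349
By Pascal's identity: C(21,16) = 20,349.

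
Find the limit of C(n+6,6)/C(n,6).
1

Explanation: Both numerator and denominator grow as n^6/6! for large n, so the ratio → 1.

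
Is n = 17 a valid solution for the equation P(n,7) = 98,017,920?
Yes

Working:
P(17,7) = 17·16·15·14·13·12·11 = 98,017,920, which equals 98,017,920.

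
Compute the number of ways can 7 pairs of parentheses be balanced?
429
Using the Catalan number formula: C_n = C(2n, n) / (n+1)
C_7 = C(14, 7) / (7+1)
     = 3432 / 8
     = 429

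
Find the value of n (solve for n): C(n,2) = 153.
18

Reasoning: C(n,2) = n(n−1)/2! is increasing in n, and n(n−1) = 2!·153 = 306 ≈ (n−0.5)^2 gives n ≈ 18.0. Check: C(16,2) = 120, C(17,2) = 136, C(18,2) = 153 ✓. So n = 18.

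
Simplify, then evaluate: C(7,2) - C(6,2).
6

C(7,2) - C(6,2) = C(6,1) = 6.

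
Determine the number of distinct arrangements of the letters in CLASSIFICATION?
1,816,214,400

Word has 14 letters (C=2, L=1, A=2, S=2, I=3, F=1, T=1, O=1, N=1). Arrangements: 14!/Π(k!) = 1,816,214,400.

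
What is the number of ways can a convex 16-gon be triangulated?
Using the Catalan number formula: C_n = C(2n, n) / (n+1)
C_14 = C(28, 14) / (14+1)
     = 40116600 / 15
     = 2,674,440
Final answer: 2,674,440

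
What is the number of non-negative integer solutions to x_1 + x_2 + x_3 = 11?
78

Working:
C(11+3-1, 3-1) = 78.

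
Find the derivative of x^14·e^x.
(14x^13 + x^14)e^x

Working:
Product rule: d/dx[x^14]·e^x + x^14·d/dx[e^x] = 14x^{13}e^x + x^14e^x.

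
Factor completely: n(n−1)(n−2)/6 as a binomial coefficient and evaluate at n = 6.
C(n,3); C(6,3) = 20

Reasoning: n(n−1)(n−2)/6 = n!/(3!(n−3)!) = C(n,3). At n = 6: C(6,3) = 20.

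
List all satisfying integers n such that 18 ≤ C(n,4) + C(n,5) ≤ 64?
6, 7

Working:
C(5,4)+C(5,5)=6; C(6,4)+C(6,5)=21; C(7,4)+C(7,5)=56; C(8,4)+C(8,5)=126. So valid n = 6, 7.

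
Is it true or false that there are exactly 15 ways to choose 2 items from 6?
C(6,2) = 15.

Answer: True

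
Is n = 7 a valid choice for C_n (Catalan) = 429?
C_7 = C(14,7)/(7+1) = 3,432/8 = 429, which equals 429.
Final answer: Yes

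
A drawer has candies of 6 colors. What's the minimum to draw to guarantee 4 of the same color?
Worst case: 3 of each = 18. One more: 19.

Answer: 19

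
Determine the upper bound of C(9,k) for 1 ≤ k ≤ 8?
126

Explanation: C(9,k) is maximised at the centre of the row: C(9,4) = 126.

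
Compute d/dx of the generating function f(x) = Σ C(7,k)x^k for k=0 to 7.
Σ k·C(7,k)x^(k-1) for k=1 to 7
Term-by-term differentiation gives Σ k·C(7,k)x^{k-1} for k=1 to 7.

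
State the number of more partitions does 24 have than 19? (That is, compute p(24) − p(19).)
1,085

Solution: Pentagonal recurrence p(n) = p(n−1) + p(n−2) − p(n−5) − p(n−7) + …: p(24) = p(23) + p(22) − p(19) − p(17) + p(12) + p(9) − p(2) = 1,255 + 1,002 − 490 − 297 + 77 + 30 − 2 = 1,575.
p(19) = p(18) + p(17) − p(14) − p(12) + p(7) + p(4) = 385 + 297 − 135 − 77 + 15 + 5 = 490.
Difference = 1,575 − 490 = 1,085.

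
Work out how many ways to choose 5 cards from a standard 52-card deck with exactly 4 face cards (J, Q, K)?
19,800

12 face cards and 40 non-face cards: C(12,4) × C(40,1) = 495 × 40 = 19,800.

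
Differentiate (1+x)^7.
Using the power rule: d/dx (1+x)^7 = 7(1+x)^{6}.
Final answer: 7(1+x)^6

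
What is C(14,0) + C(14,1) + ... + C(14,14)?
16,384

Reasoning: Sum of binomial coefficients = 2^14 = 16,384.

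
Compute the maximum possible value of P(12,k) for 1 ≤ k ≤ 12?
P(12,k) increases in k, so maximum at k = 12: 12! = 479,001,600.

Answer: 479,001,600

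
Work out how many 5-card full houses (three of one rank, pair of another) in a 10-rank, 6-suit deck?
Triple rank: 10. Triple suits: C(6,3)=20. Pair rank: 9. Pair suits: C(6,2)=15. Total: 27,000.

Answer: 27,000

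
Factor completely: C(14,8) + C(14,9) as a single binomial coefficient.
C(15,9)

Solution: By Pascal's identity: C(14,8) + C(14,9) = C(15,9) = 5,005.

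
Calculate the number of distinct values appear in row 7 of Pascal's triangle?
4

Working:
Row 7 has entries C(7,0)..C(7,7); by symmetry C(7,k)=C(7,7-k), giving 4 distinct values.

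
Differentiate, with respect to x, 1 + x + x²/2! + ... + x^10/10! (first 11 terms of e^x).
Differentiating term by term gives the first 10 terms of e^x.
Final answer: 1 + x + x²/2! + ... + x^9/9!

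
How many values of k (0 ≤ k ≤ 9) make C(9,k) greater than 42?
4

Solution: Row 9 is unimodal and symmetric about k=9/2. C(9,2)=36 ≤ 42; C(9,3)=84 > 42; by symmetry C(9,k) > 42 for k = 3..6. That's 6 - 3 + 1 = 4 values.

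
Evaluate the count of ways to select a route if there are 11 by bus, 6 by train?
17
By the addition principle: 11 + 6 = 17.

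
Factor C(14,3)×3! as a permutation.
P(14,3)

Explanation: C(14,3)×3! = [14!/(3!(11)!)]×3! = 14!/(11)! = P(14,3) = 2,184.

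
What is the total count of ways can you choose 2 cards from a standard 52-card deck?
1,326

C(52,2) = 1,326.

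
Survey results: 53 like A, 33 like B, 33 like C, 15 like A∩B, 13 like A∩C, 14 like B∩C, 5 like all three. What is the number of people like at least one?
82

Solution: |A∪B∪C| = 53+33+33-15-13-14+5 = 82.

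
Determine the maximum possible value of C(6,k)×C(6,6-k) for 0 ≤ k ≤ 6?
400

Solution: C(6,k)·C(6,6-k) = C(6,k)², maximised at the centre k = 3: C(6,3)² = 400.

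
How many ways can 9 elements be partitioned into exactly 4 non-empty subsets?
This equals S(9,4), the Stirling number of the 2nd kind.
Using the Stirling recurrence: S(n,k) = k·S(n-1,k) + S(n-1,k-1)
S(9,4) = 4·S(8,4) + S(8,3)
         = 4·1701 + 966
         = 6804 + 966
         = 7,770

Answer: 7,770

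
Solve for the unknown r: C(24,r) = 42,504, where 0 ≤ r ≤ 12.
5

Working:
C(24,r) is increasing for 0 ≤ r ≤ 12. Stepping up (C(24,r+1) = C(24,r)·(24−r)/(r+1)): C(24,1) = 24, C(24,2) = 276, C(24,3) = 2,024, C(24,4) = 10,626, C(24,5) = 42,504 ✓. So r = 5.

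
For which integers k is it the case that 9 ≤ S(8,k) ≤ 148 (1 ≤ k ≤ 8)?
2, 7
S(8,1)=1; S(8,2)=127; S(8,3)=966; S(8,4)=1,701; S(8,5)=1,050; S(8,6)=266; S(8,7)=28; S(8,8)=1. So valid k = 2, 7.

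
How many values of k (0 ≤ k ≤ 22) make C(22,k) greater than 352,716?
5

Reasoning: Row 22 is unimodal and symmetric about k=22/2. C(22,8)=319,770 ≤ 352,716; C(22,9)=497,420 > 352,716; by symmetry C(22,k) > 352,716 for k = 9..13. That's 13 - 9 + 1 = 5 values.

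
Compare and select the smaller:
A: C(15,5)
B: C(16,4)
B

A=C(15,5)=3,003, B=C(16,4)=1,820.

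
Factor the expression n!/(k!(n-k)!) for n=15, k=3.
This is the binomial coefficient C(15,3) = 455.
Final answer: C(15,3) = 455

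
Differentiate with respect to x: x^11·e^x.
Product rule: d/dx[x^11]·e^x + x^11·d/dx[e^x] = 11x^{10}e^x + x^11e^x.
Final answer: (11x^10 + x^11)e^x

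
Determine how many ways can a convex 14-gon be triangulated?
208,012

Solution: Using the Catalan number formula: C_n = C(2n, n) / (n+1)
C_12 = C(24, 12) / (12+1)
     = 2704156 / 13
     = 208,012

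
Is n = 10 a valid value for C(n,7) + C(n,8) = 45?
No

Reasoning: C(10,7) + C(10,8) = 120 + 45 = 165, which does not equal 45.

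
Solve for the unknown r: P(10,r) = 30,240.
P(10,r) = 10·9·…·(10−r+1), a product of r factors. Multiplying down from 10: 10 = 10; 10·9 = 90; 10·9·8 = 720; 10·9·8·7 = 5,040; 10·9·8·7·6 = 30,240 ✓ (5 factors). So r = 5.

Answer: 5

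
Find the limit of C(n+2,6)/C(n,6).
1
Both numerator and denominator grow as n^6/6! for large n, so the ratio → 1.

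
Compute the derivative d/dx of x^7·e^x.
(7x^6 + x^7)e^x

Solution: Product rule: d/dx[x^7]·e^x + x^7·d/dx[e^x] = 7x^{6}e^x + x^7e^x.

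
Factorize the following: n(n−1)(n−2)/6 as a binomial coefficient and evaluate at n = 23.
n(n−1)(n−2)/6 = n!/(3!(n−3)!) = C(n,3). At n = 23: C(23,3) = 1,771.
Final answer: C(n,3); C(23,3) = 1,771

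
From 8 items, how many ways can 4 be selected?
70
C(8,4) = 8! / (4! × (8-4)!)
         = 8! / (4! × 4!)
         = 70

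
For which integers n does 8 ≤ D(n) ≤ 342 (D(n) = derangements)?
Using D(n) = (n−1)[D(n−1) + D(n−2)] with D(1)=0, D(2)=1: D(3)=2; D(4)=9; D(5)=44; D(6)=265; D(7)=1,854. So valid n = 4, 5, 6.
Final answer: 4, 5, 6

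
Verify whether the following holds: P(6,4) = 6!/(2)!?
True
Permutation formula P(n,k) = n!/(n-k)!: 6!/2! = 720/2 = 360 = P(6,4). The statement holds.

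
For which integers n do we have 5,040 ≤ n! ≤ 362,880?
7, 8, 9

Reasoning: n! is strictly increasing; 7! = 5,040 and 9! = 362,880, so valid n = 7, 8, 9.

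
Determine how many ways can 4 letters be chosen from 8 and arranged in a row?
1,680

P(8,4) = 8!/(8-4)! = 1,680.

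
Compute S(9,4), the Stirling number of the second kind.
7,770

Working:
Using the Stirling recurrence: S(n,k) = k·S(n-1,k) + S(n-1,k-1)
S(9,4) = 4·S(8,4) + S(8,3)
         = 4·1701 + 966
         = 6804 + 966
         = 7,770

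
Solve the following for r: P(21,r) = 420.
2
P(21,r) = 21·20·…·(21−r+1), a product of r factors. Multiplying down from 21: 21 = 21; 21·20 = 420 ✓ (2 factors). So r = 2.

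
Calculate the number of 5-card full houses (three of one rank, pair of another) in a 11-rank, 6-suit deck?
33,000

Working:
Triple rank: 11. Triple suits: C(6,3)=20. Pair rank: 10. Pair suits: C(6,2)=15. Total: 33,000.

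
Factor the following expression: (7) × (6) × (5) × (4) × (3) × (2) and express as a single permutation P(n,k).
Product of 6 consecutive descending integers starting at 7: P(7,6) = 7!/1! = 5,040.
Final answer: P(7,6) = 7!/(1)!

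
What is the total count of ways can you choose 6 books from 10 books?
210

Explanation: C(10,6) = 10! / (6! × (10-6)!)
         = 10! / (6! × 4!)
         = 210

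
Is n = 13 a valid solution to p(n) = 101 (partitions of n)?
Yes
Pentagonal recurrence p(n) = p(n−1) + p(n−2) − p(n−5) − p(n−7) + …: p(13) = p(12) + p(11) − p(8) − p(6) + p(1) = 77 + 56 − 22 − 11 + 1 = 101, which equals 101.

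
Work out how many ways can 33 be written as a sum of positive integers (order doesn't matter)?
Pentagonal recurrence p(n) = p(n−1) + p(n−2) − p(n−5) − p(n−7) + …: p(33) = p(32) + p(31) − p(28) − p(26) + p(21) + p(18) − p(11) − p(7) = 8,349 + 6,842 − 3,718 − 2,436 + 792 + 385 − 56 − 15 = 10,143.
Final answer: 10,143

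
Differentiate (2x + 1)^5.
10(2x + 1)^4

Reasoning: Chain rule: 5(2x+1)^{4} × 2 = 10(2x+1)^{4}.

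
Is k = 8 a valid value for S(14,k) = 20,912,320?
Yes

Explanation: S(14,8) = 8·S(13,8) + S(13,7) = 8·1,899,612 + 5,715,424 = 20,912,320, which equals 20,912,320.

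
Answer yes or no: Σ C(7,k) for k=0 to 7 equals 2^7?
Yes

Binomial theorem: Σ C(7,k) = (1+1)^7 = 2^7 = 128; RHS 2^7 = 128.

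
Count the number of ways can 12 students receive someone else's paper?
176,214,841

Solution: Using D(n) = (n-1)[D(n-1) + D(n-2)]:
D(12) = (12-1) × [D(11) + D(10)]
      = 11 × [14684570 + 1334961]
      = 11 × 16019531
      = 176,214,841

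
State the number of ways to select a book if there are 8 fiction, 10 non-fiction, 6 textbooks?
By the addition principle: 8 + 10 + 6 = 24.

Answer: 24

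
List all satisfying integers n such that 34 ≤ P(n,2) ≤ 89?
7, 8, 9

Reasoning: P(6,2)=30; P(7,2)=42; P(8,2)=56; P(9,2)=72; P(10,2)=90. So valid n = 7, 8, 9.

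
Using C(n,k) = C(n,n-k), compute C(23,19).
8,855

Reasoning: C(23,19) = C(23,4) = 8,855.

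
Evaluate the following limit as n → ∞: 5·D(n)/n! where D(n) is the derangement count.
5/e
D(n)/n! → 1/e, so 5·D(n)/n! → 5/e.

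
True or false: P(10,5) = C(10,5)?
False

Solution: P(10,5) = 30,240 and C(10,5) = 252; P(n,r) = r! × C(n,r) so P > C whenever r ≥ 2.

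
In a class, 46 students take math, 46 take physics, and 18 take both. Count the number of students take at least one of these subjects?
|A∪B| = |A|+|B|-|A∩B| = 46+46-18 = 74.

Answer: 74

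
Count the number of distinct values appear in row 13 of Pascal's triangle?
Row 13 has entries C(13,0)..C(13,13); by symmetry C(13,k)=C(13,13-k), giving 7 distinct values.

Answer: 7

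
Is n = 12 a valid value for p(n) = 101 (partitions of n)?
Pentagonal recurrence p(n) = p(n−1) + p(n−2) − p(n−5) − p(n−7) + …: p(12) = p(11) + p(10) − p(7) − p(5) + p(0) = 56 + 42 − 15 − 7 + 1 = 77, which does not equal 101.
Final answer: No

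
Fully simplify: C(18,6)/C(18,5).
13/6

C(n,k+1)/C(n,k) = (n−k)/(k+1). Here (18−5)/(5+1) = 13/6 = 13/6.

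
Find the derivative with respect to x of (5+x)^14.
14(5+x)^13
Using the power rule: d/dx (5+x)^14 = 14(5+x)^{13}.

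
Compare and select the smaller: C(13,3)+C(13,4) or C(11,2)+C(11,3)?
First=1,001, Second=220.

Answer: C(11,2)+C(11,3)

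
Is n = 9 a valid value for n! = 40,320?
No

Solution: 9! = 9·8! = 9·40,320 = 362,880, which does not equal 40,320.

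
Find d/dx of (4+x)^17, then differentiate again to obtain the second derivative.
First derivative: 17(4+x)^{16}. Second derivative: 17·16·(4+x)^{15} = 272(4+x)^{15}.
Final answer: 272(4+x)^15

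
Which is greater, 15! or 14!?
15!

15!=1,307,674,368,000, 14!=87,178,291,200. 15! > 14!.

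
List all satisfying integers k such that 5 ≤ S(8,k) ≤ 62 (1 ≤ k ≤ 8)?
7
S(8,1)=1; S(8,2)=127; S(8,3)=966; S(8,4)=1,701; S(8,5)=1,050; S(8,6)=266; S(8,7)=28; S(8,8)=1. So valid k = 7.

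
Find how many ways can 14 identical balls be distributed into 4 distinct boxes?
680

Reasoning: C(14+4-1, 4-1) = C(17, 3) = 680.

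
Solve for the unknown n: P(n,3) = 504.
9

Solution: P(n,3) = n(n−1)(n−2) is increasing in n; n(n−1)(n−2) ≈ (n−1)^3 = 504 gives n ≈ 9.0. Check: P(7,3) = 210, P(8,3) = 336, P(9,3) = 504 ✓. So n = 9.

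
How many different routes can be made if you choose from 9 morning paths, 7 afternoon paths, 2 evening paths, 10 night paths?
1,260

Working:
By the multiplication principle: 9 × 7 × 2 × 10 = 1,260.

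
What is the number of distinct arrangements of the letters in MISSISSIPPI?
34,650

Reasoning: Word has 11 letters (M=1, I=4, S=4, P=2). Arrangements: 11!/Π(k!) = 34,650.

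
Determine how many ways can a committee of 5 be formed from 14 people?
C(14,5) = 14! / (5! × (14-5)!)
         = 14! / (5! × 9!)
         = 2,002

Answer: 2,002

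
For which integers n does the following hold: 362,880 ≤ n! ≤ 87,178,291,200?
9, 10, 11, 12, 13, 14

Reasoning: n! is strictly increasing; 9! = 362,880 and 14! = 87,178,291,200, so valid n = 9, 10, 11, 12, 13, 14.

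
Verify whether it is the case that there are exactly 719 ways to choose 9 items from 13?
C(13,9) = 715 ≠ 719.

Answer: False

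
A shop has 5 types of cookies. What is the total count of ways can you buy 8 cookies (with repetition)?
495

Solution: Stars and bars: C(8+5-1, 8) = C(12, 8) = 495.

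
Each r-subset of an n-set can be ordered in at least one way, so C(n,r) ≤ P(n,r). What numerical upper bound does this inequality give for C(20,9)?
60,949,324,800
P(20,9) = 20·19·18·17·16·15·14·13·12 = 60,949,324,800, so C(20,9) ≤ 60,949,324,800. (The bound is loose by a factor of 9! = 362,880: C(20,9) = 60,949,324,800/362,880 = 167,960.)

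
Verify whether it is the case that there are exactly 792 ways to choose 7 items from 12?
True

Working:
C(12,7) = 792.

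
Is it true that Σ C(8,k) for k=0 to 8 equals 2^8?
True

Binomial theorem: Σ C(8,k) = (1+1)^8 = 2^8 = 256; RHS 2^8 = 256.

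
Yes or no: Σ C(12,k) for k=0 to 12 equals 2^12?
Yes

Solution: Binomial theorem: Σ C(12,k) = (1+1)^12 = 2^12 = 4,096; RHS 2^12 = 4,096.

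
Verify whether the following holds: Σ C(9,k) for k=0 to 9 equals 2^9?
Binomial theorem: Σ C(9,k) = (1+1)^9 = 2^9 = 512; RHS 2^9 = 512.

Answer: True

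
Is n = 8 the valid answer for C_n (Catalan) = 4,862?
C_8 = C(16,8)/(8+1) = 12,870/9 = 1,430, which does not equal 4,862.

Answer: No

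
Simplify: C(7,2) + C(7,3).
56

Solution: By Pascal's identity: C(8,3) = 56.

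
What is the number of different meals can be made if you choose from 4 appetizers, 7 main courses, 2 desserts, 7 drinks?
392

Solution: By the multiplication principle: 4 × 7 × 2 × 7 = 392.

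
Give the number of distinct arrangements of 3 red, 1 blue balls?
4

Explanation: Multinomial: 4!/(3! × 1!) = 4.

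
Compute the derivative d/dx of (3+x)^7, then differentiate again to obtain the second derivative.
42(3+x)^5

Reasoning: First derivative: 7(3+x)^{6}. Second derivative: 7·6·(3+x)^{5} = 42(3+x)^{5}.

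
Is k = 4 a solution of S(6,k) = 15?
S(6,4) = 4·S(5,4) + S(5,3) = 4·10 + 25 = 65, which does not equal 15.
Final answer: No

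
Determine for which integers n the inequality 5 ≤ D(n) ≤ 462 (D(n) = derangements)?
4, 5, 6

Using D(n) = (n−1)[D(n−1) + D(n−2)] with D(1)=0, D(2)=1: D(3)=2; D(4)=9; D(5)=44; D(6)=265; D(7)=1,854. So valid n = 4, 5, 6.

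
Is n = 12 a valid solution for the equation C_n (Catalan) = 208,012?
C_12 = C(24,12)/(12+1) = 2,704,156/13 = 208,012, which equals 208,012.

Answer: Yes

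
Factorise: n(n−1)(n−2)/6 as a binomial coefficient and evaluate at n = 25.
C(n,3); C(25,3) = 2,300

Solution: n(n−1)(n−2)/6 = n!/(3!(n−3)!) = C(n,3). At n = 25: C(25,3) = 2,300.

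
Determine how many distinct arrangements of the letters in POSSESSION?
Word has 10 letters (P=1, O=2, S=4, E=1, I=1, N=1). Arrangements: 10!/Π(k!) = 75,600.
Final answer: 75,600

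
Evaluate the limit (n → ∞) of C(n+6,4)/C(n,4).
1

Explanation: Both numerator and denominator grow as n^4/4! for large n, so the ratio → 1.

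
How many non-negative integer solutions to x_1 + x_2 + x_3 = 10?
66

Explanation: C(10+3-1, 3-1) = 66.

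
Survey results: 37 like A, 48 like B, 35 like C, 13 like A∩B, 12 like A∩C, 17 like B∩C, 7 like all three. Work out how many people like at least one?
85

|A∪B∪C| = 37+48+35-13-12-17+7 = 85.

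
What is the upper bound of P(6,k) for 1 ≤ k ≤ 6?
720
P(6,k) increases in k, so maximum at k = 6: 6! = 720.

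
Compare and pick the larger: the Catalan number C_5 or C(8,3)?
C(8,3)

C_5 = C(10,5)/(5+1) = 252/6 = 42; C(8,3) = 56.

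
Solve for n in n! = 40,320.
8
n! is strictly increasing. 6! = 720, 7! = 5,040, 8! = 40,320 ✓. So n = 8.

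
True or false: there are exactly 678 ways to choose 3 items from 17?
False

Explanation: C(17,3) = 680 ≠ 678.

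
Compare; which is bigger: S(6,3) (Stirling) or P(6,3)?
P(6,3)
S(6,3) = 3·S(5,3) + S(5,2) = 3·25 + 15 = 90; P(6,3) = 120.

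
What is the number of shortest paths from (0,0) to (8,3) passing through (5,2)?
84

Explanation: To (5,2): C(7,5)=21. From there: C(4,3)=4. Total: 84.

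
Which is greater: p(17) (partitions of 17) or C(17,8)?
Pentagonal recurrence p(n) = p(n−1) + p(n−2) − p(n−5) − p(n−7) + …: p(17) = p(16) + p(15) − p(12) − p(10) + p(5) + p(2) = 231 + 176 − 77 − 42 + 7 + 2 = 297; C(17,8) = 24,310.
Final answer: C(17,8)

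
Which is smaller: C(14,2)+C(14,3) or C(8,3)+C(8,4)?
C(8,3)+C(8,4)

First=455, Second=126.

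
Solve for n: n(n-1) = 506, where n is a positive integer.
23

Working:
n² − n − 506 = 0, so n = (1 ± √(1 + 4·506))/2 = (1 ± √2,025)/2 = (1 ± 45)/2, i.e. n = 23 or n = -22. Taking the positive root, n = 23 (check: 23×22 = 506).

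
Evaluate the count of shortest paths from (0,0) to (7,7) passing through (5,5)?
1,512

Reasoning: To (5,5): C(10,5)=252. From there: C(4,2)=6. Total: 1,512.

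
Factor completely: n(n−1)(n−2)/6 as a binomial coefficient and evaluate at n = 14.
n(n−1)(n−2)/6 = n!/(3!(n−3)!) = C(n,3). At n = 14: C(14,3) = 364.
Final answer: C(n,3); C(14,3) = 364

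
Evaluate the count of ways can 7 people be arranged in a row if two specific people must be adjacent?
1,440

Working:
Treat pair as unit: (7-1)! arrangements × 2 internal orders = 1,440.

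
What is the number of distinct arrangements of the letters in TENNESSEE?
Word has 9 letters (T=1, E=4, N=2, S=2). Arrangements: 9!/Π(k!) = 3,780.

Answer: 3,780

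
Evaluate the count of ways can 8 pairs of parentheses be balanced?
1,430

Using the Catalan number formula: C_n = C(2n, n) / (n+1)
C_8 = C(16, 8) / (8+1)
     = 12870 / 9
     = 1,430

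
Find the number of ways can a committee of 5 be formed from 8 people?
C(8,5) = 8! / (5! × (8-5)!)
         = 8! / (5! × 3!)
         = 56
Final answer: 56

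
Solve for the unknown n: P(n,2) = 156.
13

Reasoning: P(n,2) = n(n−1) is increasing in n; n(n−1) ≈ (n−0.5)^2 = 156 gives n ≈ 13.0. Check: P(11,2) = 110, P(12,2) = 132, P(13,2) = 156 ✓. So n = 13.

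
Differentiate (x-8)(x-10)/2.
(2x - 18)/2

Explanation: d/dx[(x-8)(x-10)] = (x-10) + (x-8) = 2x - 18. Dividing by 2 gives (2x - 18)/2.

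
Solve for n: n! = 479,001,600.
n! is strictly increasing. 10! = 3,628,800, 11! = 39,916,800, 12! = 479,001,600 ✓. So n = 12.

Answer: 12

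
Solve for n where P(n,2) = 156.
P(n,2) = n(n−1) is increasing in n; n(n−1) ≈ (n−0.5)^2 = 156 gives n ≈ 13.0. Check: P(11,2) = 110, P(12,2) = 132, P(13,2) = 156 ✓. So n = 13.

Answer: 13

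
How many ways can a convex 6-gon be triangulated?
Using the Catalan number formula: C_n = C(2n, n) / (n+1)
C_4 = C(8, 4) / (4+1)
     = 70 / 5
     = 14

Answer: 14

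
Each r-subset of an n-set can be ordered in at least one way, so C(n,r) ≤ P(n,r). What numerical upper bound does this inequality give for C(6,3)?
120
P(6,3) = 6·5·4 = 120, so C(6,3) ≤ 120. (The bound is loose by a factor of 3! = 6: C(6,3) = 120/6 = 20.)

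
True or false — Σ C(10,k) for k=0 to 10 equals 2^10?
True

Reasoning: Binomial theorem: Σ C(10,k) = (1+1)^10 = 2^10 = 1,024; RHS 2^10 = 1,024.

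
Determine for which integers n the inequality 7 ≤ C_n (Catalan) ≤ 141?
C_3=5; C_4=14; C_5=42; C_6=132; C_7=429. So valid n = 4, 5, 6.
Final answer: 4, 5, 6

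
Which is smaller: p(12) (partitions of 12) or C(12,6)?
p(12)

Reasoning: Pentagonal recurrence p(n) = p(n−1) + p(n−2) − p(n−5) − p(n−7) + …: p(12) = p(11) + p(10) − p(7) − p(5) + p(0) = 56 + 42 − 15 − 7 + 1 = 77; C(12,6) = 924.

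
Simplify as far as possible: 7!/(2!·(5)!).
21

Working:
This is C(7,2) = 21.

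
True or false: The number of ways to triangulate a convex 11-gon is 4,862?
True

Triangulations of a convex 11-gon are counted by the Catalan number C_9: C_9 = C(18,9)/(9+1) = 48,620/10 = 4,862.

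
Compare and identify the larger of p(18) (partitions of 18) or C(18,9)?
Pentagonal recurrence p(n) = p(n−1) + p(n−2) − p(n−5) − p(n−7) + …: p(18) = p(17) + p(16) − p(13) − p(11) + p(6) + p(3) = 297 + 231 − 101 − 56 + 11 + 3 = 385; C(18,9) = 48,620.

Answer: C(18,9)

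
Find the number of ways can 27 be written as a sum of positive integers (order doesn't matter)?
Pentagonal recurrence p(n) = p(n−1) + p(n−2) − p(n−5) − p(n−7) + …: p(27) = p(26) + p(25) − p(22) − p(20) + p(15) + p(12) − p(5) − p(1) = 2,436 + 1,958 − 1,002 − 627 + 176 + 77 − 7 − 1 = 3,010.

Answer: 3,010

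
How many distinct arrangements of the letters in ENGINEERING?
277,200

Word has 11 letters (E=3, N=3, G=2, I=2, R=1). Arrangements: 11!/Π(k!) = 277,200.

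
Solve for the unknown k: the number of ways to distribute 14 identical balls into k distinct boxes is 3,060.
5

Working:
Stars and bars: the count is C(14+k−1, k−1), increasing in k. k=3: C(16,2) = 120, k=4: C(17,3) = 680, k=5: C(18,4) = 3,060 ✓. So k = 5.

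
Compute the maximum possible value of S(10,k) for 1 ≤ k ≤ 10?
Row S(10,k) for k = 1..10 (via S(n,k) = k·S(n−1,k) + S(n−1,k−1)): 1, 511, 9,330, 34,105, 42,525, 22,827, 5,880, 750, 45, 1. The row is unimodal; maximum at k = 5: 42,525.
Final answer: 42,525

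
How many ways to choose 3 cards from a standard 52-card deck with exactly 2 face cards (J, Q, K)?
2,640

Solution: 12 face cards and 40 non-face cards: C(12,2) × C(40,1) = 66 × 40 = 2,640.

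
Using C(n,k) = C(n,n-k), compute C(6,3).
20

Working:
C(6,3) = C(6,3) = 20.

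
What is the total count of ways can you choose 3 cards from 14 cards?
364
C(14,3) = 14! / (3! × (14-3)!)
         = 14! / (3! × 11!)
         = 364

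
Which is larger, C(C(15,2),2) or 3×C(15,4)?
C(C(15,2),2)

C(C(15,2),2)=5,460, 3×C(15,4)=4,095.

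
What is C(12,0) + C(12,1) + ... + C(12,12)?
4,096

Solution: Sum of binomial coefficients = 2^12 = 4,096.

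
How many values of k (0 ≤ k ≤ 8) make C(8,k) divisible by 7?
5
Checking C(8,k) mod 7 for k = 0..8: divisible at k = 2, 3, 4, 5, 6. That's 5 values.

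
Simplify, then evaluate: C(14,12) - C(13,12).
78

Reasoning: C(14,12) - C(13,12) = C(13,11) = 78.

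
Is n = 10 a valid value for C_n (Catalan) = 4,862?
No

Reasoning: C_10 = C(20,10)/(10+1) = 184,756/11 = 16,796, which does not equal 4,862.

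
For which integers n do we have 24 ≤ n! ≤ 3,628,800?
4, 5, 6, 7, 8, 9, 10

Solution: n! is strictly increasing; 4! = 24 and 10! = 3,628,800, so valid n = 4, 5, 6, 7, 8, 9, 10.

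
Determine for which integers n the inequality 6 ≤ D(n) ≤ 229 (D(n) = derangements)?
4, 5

Solution: Using D(n) = (n−1)[D(n−1) + D(n−2)] with D(1)=0, D(2)=1: D(3)=2; D(4)=9; D(5)=44; D(6)=265. So valid n = 4, 5.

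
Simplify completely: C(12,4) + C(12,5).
By Pascal's identity: C(13,5) = 1,287.
Final answer: 1,287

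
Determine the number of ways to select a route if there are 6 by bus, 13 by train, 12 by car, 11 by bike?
By the addition principle: 6 + 13 + 12 + 11 = 42.

Answer: 42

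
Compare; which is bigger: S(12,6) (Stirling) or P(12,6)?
S(12,6) = 6·S(11,6) + S(11,5) = 6·179,487 + 246,730 = 1,323,652; P(12,6) = 665,280.
Final answer: S(12,6)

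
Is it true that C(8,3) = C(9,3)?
False

Solution: LHS = C(8,3) = 56; RHS = C(9,3) = 84. 56 ≠ 84, so the statement does not hold.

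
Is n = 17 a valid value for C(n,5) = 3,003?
No

Explanation: C(17,5) = 17·16·15·14·13/5! = 742,560/120 = 6,188, which does not equal 3,003.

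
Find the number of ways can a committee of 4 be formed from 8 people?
70

Explanation: C(8,4) = 8! / (4! × (8-4)!)
         = 8! / (4! × 4!)
         = 70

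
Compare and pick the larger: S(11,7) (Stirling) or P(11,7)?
P(11,7)
S(11,7) = 7·S(10,7) + S(10,6) = 7·5,880 + 22,827 = 63,987; P(11,7) = 1,663,200.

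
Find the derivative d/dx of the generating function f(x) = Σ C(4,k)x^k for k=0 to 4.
Σ k·C(4,k)x^(k-1) for k=1 to 4

Explanation: Term-by-term differentiation gives Σ k·C(4,k)x^{k-1} for k=1 to 4.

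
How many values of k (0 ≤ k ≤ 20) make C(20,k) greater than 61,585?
7
Row 20 is unimodal and symmetric about k=20/2. C(20,6)=38,760 ≤ 61,585; C(20,7)=77,520 > 61,585; by symmetry C(20,k) > 61,585 for k = 7..13. That's 13 - 7 + 1 = 7 values.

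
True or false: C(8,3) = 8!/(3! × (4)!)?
False

The correct denominator is 3!×5!, giving C(8,3) = 56; the stated RHS is 8!/(3!×4!) = 280 ≠ 56, so the statement does not hold.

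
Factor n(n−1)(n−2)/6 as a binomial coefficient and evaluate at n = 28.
C(n,3); C(28,3) = 3,276
n(n−1)(n−2)/6 = n!/(3!(n−3)!) = C(n,3). At n = 28: C(28,3) = 3,276.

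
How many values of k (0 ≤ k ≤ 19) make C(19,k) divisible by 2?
12
Checking C(19,k) mod 2 for k = 0..19: divisible at k = 4, 5, 6, 7, 8, 9, 10, 11, 12, 13, 14, 15. That's 12 values.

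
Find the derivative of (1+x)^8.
8(1+x)^7

Working:
Using the power rule: d/dx (1+x)^8 = 8(1+x)^{7}.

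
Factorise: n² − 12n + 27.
Seek roots whose sum is 12 and product is 27: (3, 9). So n² − 12n + 27 = (n − 3)(n − 9).

Answer: (n − 3)(n − 9)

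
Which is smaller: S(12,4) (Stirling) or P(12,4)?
P(12,4)

S(12,4) = 4·S(11,4) + S(11,3) = 4·145,750 + 28,501 = 611,501; P(12,4) = 11,880.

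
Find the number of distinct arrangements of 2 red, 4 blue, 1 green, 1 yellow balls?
840

Working:
Multinomial: 8!/(2! × 4! × 1! × 1!) = 840.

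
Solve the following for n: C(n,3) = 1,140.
20

Explanation: C(n,3) = n(n−1)(n−2)/3! is increasing in n, and n(n−1)(n−2) = 3!·1,140 = 6,840 ≈ (n−1)^3 gives n ≈ 20.0. Check: C(18,3) = 816, C(19,3) = 969, C(20,3) = 1,140 ✓. So n = 20.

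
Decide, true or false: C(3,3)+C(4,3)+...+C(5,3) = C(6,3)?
False

Reasoning: Hockey stick identity gives Σ = C(6,4) = 15; RHS C(6,3) = 20.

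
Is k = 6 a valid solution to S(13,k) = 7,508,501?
S(13,6) = 6·S(12,6) + S(12,5) = 6·1,323,652 + 1,379,400 = 9,321,312, which does not equal 7,508,501.
Final answer: No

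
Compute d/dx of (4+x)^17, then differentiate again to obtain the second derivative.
272(4+x)^15
First derivative: 17(4+x)^{16}. Second derivative: 17·16·(4+x)^{15} = 272(4+x)^{15}.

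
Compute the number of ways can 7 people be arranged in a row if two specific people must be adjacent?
1,440

Treat pair as unit: (7-1)! arrangements × 2 internal orders = 1,440.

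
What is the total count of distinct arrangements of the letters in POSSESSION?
75,600

Working:
Word has 10 letters (P=1, O=2, S=4, E=1, I=1, N=1). Arrangements: 10!/Π(k!) = 75,600.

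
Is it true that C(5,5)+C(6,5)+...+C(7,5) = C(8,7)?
False

Explanation: Hockey stick identity gives Σ = C(8,6) = 28; RHS C(8,7) = 8.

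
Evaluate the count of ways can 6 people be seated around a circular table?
120

Explanation: Circular arrangements: (6-1)! = 120.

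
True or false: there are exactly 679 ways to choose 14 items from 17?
False

Solution: C(17,14) = 680 ≠ 679.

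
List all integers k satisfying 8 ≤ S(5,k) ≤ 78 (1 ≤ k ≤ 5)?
2, 3, 4

S(5,1)=1; S(5,2)=15; S(5,3)=25; S(5,4)=10; S(5,5)=1. So valid k = 2, 3, 4.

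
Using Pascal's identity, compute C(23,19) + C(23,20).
C(23,19) + C(23,20) = C(24,20) = 10,626.
Final answer: 10,626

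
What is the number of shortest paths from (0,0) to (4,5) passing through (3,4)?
70

Explanation: To (3,4): C(7,3)=35. From there: C(2,1)=2. Total: 70.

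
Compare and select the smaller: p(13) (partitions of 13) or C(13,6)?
p(13)

Explanation: Pentagonal recurrence p(n) = p(n−1) + p(n−2) − p(n−5) − p(n−7) + …: p(13) = p(12) + p(11) − p(8) − p(6) + p(1) = 77 + 56 − 22 − 11 + 1 = 101; C(13,6) = 1,716.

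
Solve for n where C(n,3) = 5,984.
34

Explanation: C(n,3) = n(n−1)(n−2)/3! is increasing in n, and n(n−1)(n−2) = 3!·5,984 = 35,904 ≈ (n−1)^3 gives n ≈ 34.0. Check: C(32,3) = 4,960, C(33,3) = 5,456, C(34,3) = 5,984 ✓. So n = 34.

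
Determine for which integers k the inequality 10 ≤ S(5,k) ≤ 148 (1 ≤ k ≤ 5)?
2, 3, 4
S(5,1)=1; S(5,2)=15; S(5,3)=25; S(5,4)=10; S(5,5)=1. So valid k = 2, 3, 4.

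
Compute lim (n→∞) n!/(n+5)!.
0
n!/(n+5)! = 1/[(n+1)(n+2)···(n+5)] → 0 as n → ∞.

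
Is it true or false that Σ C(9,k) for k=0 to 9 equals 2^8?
False

Explanation: Binomial theorem: Σ C(9,k) = (1+1)^9 = 2^9 = 512; RHS 2^8 = 256.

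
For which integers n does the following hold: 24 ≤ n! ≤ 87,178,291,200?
4, 5, 6, 7, 8, 9, 10, 11, 12, 13, 14

Working:
n! is strictly increasing; 4! = 24 and 14! = 87,178,291,200, so valid n = 4, 5, 6, 7, 8, 9, 10, 11, 12, 13, 14.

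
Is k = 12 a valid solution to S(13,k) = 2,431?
No

Reasoning: S(13,12) = 12·S(12,12) + S(12,11) = 12·1 + 66 = 78, which does not equal 2,431.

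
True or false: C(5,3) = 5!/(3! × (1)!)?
False

Solution: The correct denominator is 3!×2!, giving C(5,3) = 10; the stated RHS is 5!/(3!×1!) = 20 ≠ 10, so the statement does not hold.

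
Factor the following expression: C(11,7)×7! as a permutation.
P(11,7)

Working:
C(11,7)×7! = [11!/(7!(4)!)]×7! = 11!/(4)! = P(11,7) = 1,663,200.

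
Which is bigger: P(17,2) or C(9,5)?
P(17,2)=272, C(9,5)=126.
Final answer: P(17,2)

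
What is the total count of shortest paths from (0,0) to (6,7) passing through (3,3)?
700

Working:
To (3,3): C(6,3)=20. From there: C(7,3)=35. Total: 700.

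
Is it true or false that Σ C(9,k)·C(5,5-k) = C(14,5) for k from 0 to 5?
Vandermonde's identity gives C(14,5) = 2,002; RHS C(14,5) = 2,002.
Final answer: True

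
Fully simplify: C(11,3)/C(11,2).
3
C(n,k+1)/C(n,k) = (n−k)/(k+1). Here (11−2)/(2+1) = 9/3 = 3.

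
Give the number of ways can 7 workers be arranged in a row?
5,040

Solution: Arrangements of 7 distinct objects: 7! = 5,040.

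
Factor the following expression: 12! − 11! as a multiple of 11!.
11 × 11! = 439,084,800

Working:
12! − 11! = 12·11! − 11! = (12 − 1)·11! = 11 × 11! = 439,084,800.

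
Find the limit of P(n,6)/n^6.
1

Explanation: P(n,6) = n(n-1)···(n-5) ≈ n^6 for large n. Limit = 1.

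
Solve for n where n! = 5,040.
7

Solution: n! is strictly increasing. 5! = 120, 6! = 720, 7! = 5,040 ✓. So n = 7.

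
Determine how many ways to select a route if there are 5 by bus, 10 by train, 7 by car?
22

Reasoning: By the addition principle: 5 + 10 + 7 = 22.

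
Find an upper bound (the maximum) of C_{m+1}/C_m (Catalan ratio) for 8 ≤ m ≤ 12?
25/7

Explanation: C_{m+1}/C_m = 2(2m+1)/(m+2), which increases with m. Maximum at m = 12: 2·25/14 = 25/7.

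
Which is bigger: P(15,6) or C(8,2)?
P(15,6)

Reasoning: P(15,6)=3,603,600, C(8,2)=28.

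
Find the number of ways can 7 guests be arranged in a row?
5,040

Arrangements of 7 distinct objects: 7! = 5,040.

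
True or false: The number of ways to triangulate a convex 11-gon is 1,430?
False

Reasoning: Triangulations of a convex 11-gon are counted by the Catalan number C_9: C_9 = C(18,9)/(9+1) = 48,620/10 = 4,862.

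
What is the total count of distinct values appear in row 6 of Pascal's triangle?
Row 6 has entries C(6,0)..C(6,6); by symmetry C(6,k)=C(6,6-k), giving 4 distinct values.

Answer: 4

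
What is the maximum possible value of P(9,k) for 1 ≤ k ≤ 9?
362,880

Solution: P(9,k) increases in k, so maximum at k = 9: 9! = 362,880.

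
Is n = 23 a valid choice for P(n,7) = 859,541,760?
No

Solution: P(23,7) = 23·22·21·20·19·18·17 = 1,235,591,280, which does not equal 859,541,760.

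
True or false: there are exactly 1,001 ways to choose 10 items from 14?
True

Reasoning: C(14,10) = 1,001.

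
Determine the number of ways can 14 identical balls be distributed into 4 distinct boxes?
C(14+4-1, 4-1) = C(17, 3) = 680.
Final answer: 680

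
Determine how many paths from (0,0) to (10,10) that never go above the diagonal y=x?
16,796

Explanation: Counted by the Catalan number C_10: C_10 = C(20,10)/(10+1) = 184,756/11 = 16,796.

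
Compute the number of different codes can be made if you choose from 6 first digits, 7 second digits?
42

Working:
By the multiplication principle: 6 × 7 = 42.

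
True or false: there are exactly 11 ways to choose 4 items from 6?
C(6,4) = 15 ≠ 11.
Final answer: False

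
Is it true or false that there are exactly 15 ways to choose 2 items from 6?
True
C(6,2) = 15.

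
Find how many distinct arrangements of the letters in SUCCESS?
Word has 7 letters (S=3, U=1, C=2, E=1). Arrangements: 7!/Π(k!) = 420.

Answer: 420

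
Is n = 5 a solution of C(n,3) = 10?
Yes

Reasoning: C(5,3) = 5·4·3/3! = 60/6 = 10, which equals 10.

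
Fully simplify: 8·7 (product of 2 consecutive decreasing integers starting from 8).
56

Working:
This is P(8,2) = 8!/(6)! = 56.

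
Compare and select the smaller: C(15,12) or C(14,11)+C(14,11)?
C(15,12)

Solution: C(15,12)=455; C(14,11)+C(14,11)=364+364=728.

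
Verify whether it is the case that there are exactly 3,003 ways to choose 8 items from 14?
True

Working:
C(14,8) = 3,003.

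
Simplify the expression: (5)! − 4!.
(5)! − 4! = (5)·4! − 4! = (5−1)·4! = 4·4! = 96.

Answer: 96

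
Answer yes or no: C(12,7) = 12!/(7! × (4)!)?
No

Working:
The correct denominator is 7!×5!, giving C(12,7) = 792; the stated RHS is 12!/(7!×4!) = 3,960 ≠ 792, so the statement does not hold.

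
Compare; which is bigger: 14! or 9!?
14!

14!=87,178,291,200, 9!=362,880. 14! > 9!.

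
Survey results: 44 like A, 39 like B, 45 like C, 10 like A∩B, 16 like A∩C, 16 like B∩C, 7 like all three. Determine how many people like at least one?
93

Explanation: |A∪B∪C| = 44+39+45-10-16-16+7 = 93.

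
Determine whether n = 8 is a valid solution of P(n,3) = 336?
Yes

Explanation: P(8,3) = 8·7·6 = 336, which equals 336.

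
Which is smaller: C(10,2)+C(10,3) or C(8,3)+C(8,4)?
C(8,3)+C(8,4)

Solution: First=165, Second=126.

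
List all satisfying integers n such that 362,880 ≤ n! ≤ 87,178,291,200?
9, 10, 11, 12, 13, 14

Working:
n! is strictly increasing; 9! = 362,880 and 14! = 87,178,291,200, so valid n = 9, 10, 11, 12, 13, 14.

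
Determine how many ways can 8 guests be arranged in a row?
40,320

Explanation: Arrangements of 8 distinct objects: 8! = 40,320.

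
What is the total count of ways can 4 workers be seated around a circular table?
6

Reasoning: Circular arrangements: (4-1)! = 6.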